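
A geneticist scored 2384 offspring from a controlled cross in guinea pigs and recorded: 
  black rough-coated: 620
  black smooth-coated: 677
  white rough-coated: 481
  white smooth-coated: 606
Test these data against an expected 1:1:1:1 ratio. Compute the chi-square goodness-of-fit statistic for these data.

Total ratio parts = 4. Expected numbers out of 2384:
  black rough-coated: 2384 × 1/4 = 596
  black smooth-coated: 2384 × 1/4 = 596
  white rough-coated: 2384 × 1/4 = 596
  white smooth-coated: 2384 × 1/4 = 596
χ² = Σ (O − E)² / E
  black rough-coated: (620 − 596)² / 596 = 0.9664
  black smooth-coated: (677 − 596)² / 596 = 11.0084
  white rough-coated: (481 − 596)² / 596 = 22.1896
  white smooth-coated: (606 − 596)² / 596 = 0.1678
χ² = 0.9664 + 11.0084 + 22.1896 + 0.1678 = 34.3322 ≈ 34.332

34.332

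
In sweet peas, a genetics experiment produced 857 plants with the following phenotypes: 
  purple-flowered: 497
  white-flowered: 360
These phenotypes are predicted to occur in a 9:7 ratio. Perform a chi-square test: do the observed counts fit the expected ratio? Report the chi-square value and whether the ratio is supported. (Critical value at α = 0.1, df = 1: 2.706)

Under the 9:7 hypothesis (Σ ratio = 16, N = 857):
  purple-flowered: 857 × 9/16 = 482.0625
  white-flowered: 857 × 7/16 = 374.9375
χ² = Σ (O − E)² / E
  purple-flowered: (497 − 482.0625)² / 482.0625 = 0.4629
  white-flowered: (360 − 374.9375)² / 374.9375 = 0.5951
χ² = 0.4629 + 0.5951 = 1.058
Degrees of freedom = 2 − 1 = 1; critical value at α = 0.1 is 2.706.
Since 1.058 < 2.706, we fail to reject the null hypothesis — the data are consistent with the 9:7 ratio.

1.058; consistent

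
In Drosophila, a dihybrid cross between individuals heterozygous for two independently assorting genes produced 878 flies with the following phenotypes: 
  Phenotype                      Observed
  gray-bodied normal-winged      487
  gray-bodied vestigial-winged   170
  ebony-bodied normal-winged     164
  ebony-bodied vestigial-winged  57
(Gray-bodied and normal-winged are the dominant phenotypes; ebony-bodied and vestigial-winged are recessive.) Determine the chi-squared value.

A dihybrid F₂ with independent assortment and complete dominance at both loci gives a 9:3:3:1 phenotypic ratio.
Total ratio parts = 16. Expected numbers out of 878:
  gray-bodied normal-winged: 878 × 9/16 = 493.875
  gray-bodied vestigial-winged: 878 × 3/16 = 164.625
  ebony-bodied normal-winged: 878 × 3/16 = 164.625
  ebony-bodied vestigial-winged: 878 × 1/16 = 54.875
χ² = Σ (O − E)² / E
  gray-bodied normal-winged: (487 − 493.875)² / 493.875 = 0.0957
  gray-bodied vestigial-winged: (170 − 164.625)² / 164.625 = 0.1755
  ebony-bodied normal-winged: (164 − 164.625)² / 164.625 = 0.0024
  ebony-bodied vestigial-winged: (57 − 54.875)² / 54.875 = 0.0823
χ² = 0.0957 + 0.1755 + 0.0024 + 0.0823 = 0.3559 ≈ 0.356

0.356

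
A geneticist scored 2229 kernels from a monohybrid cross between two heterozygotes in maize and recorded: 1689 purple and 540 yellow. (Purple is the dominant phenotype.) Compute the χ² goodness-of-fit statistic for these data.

For a monohybrid cross between heterozygotes with complete dominance, the expected phenotypic ratio is 3:1.
The 3:1 ratio has 4 parts, so with N = 2229 the expected counts are:
  purple: 2229 × 3/4 = 1671.75
  yellow: 2229 × 1/4 = 557.25
χ² = Σ (O − E)² / E
  purple: (1689 − 1671.75)² / 1671.75 = 0.1780
  yellow: (540 − 557.25)² / 557.25 = 0.5340
χ² = 0.1780 + 0.5340 = 0.712

0.712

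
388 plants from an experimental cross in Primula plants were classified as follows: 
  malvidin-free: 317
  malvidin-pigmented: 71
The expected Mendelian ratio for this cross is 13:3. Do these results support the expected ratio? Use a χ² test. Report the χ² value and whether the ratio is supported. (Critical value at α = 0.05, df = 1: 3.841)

Under the 13:3 hypothesis (Σ ratio = 16, N = 388):
  malvidin-free: 388 × 13/16 = 315.25
  malvidin-pigmented: 388 × 3/16 = 72.75
χ² = Σ (O − E)² / E
  malvidin-free: (317 − 315.25)² / 315.25 = 0.0097
  malvidin-pigmented: (71 − 72.75)² / 72.75 = 0.0421
χ² = 0.0097 + 0.0421 = 0.0518 ≈ 0.052
Degrees of freedom = 2 − 1 = 1; critical value at α = 0.05 is 3.841.
Since 0.052 < 3.841, we fail to reject the null hypothesis — the data are consistent with the 13:3 ratio.

0.052; consistent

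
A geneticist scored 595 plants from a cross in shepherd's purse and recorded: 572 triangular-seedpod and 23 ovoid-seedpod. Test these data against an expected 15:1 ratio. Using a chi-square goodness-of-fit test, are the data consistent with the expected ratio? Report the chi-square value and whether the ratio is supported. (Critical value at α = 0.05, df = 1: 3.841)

Expected counts for N = 595 under a 15:1 ratio (total parts = 16):
  triangular-seedpod: 595 × 15/16 = 557.8125
  ovoid-seedpod: 595 × 1/16 = 37.1875
χ² = Σ (O − E)² / E
  triangular-seedpod: (572 − 557.8125)² / 557.8125 = 0.3608
  ovoid-seedpod: (23 − 37.1875)² / 37.1875 = 5.4127
χ² = 0.3608 + 5.4127 = 5.7735 ≈ 5.774
Degrees of freedom = 2 − 1 = 1; critical value at α = 0.05 is 3.841.
Since 5.774 > 3.841, we reject the null hypothesis — the data do not fit the 15:1 ratio.

5.774; not consistent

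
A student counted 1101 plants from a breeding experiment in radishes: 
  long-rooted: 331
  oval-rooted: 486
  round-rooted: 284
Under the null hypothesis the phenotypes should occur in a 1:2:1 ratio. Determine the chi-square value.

19.127

Total ratio parts = 4. Expected numbers out of 1101:
  long-rooted: 1101 × 1/4 = 275.25
  oval-rooted: 1101 × 2/4 = 550.5
  round-rooted: 1101 × 1/4 = 275.25
χ² = Σ (O − E)² / E
  long-rooted: (331 − 275.25)² / 275.25 = 11.2918
  oval-rooted: (486 − 550.5)² / 550.5 = 7.5572
  round-rooted: (284 − 275.25)² / 275.25 = 0.2782
χ² = 11.2918 + 7.5572 + 0.2782 = 19.1272 ≈ 19.127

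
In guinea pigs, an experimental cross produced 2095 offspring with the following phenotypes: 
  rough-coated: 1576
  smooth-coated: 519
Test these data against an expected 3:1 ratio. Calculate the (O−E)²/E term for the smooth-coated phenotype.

The 3:1 ratio has 4 parts, so with N = 2095 the expected counts are:
  rough-coated: 2095 × 3/4 = 1571.25
  smooth-coated: 2095 × 1/4 = 523.75
Contribution of smooth-coated: (519 − 523.75)² / 523.75 = 0.0431

0.043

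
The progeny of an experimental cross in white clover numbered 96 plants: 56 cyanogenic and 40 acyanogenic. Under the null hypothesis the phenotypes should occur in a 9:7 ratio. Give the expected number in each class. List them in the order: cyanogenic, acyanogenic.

54, 42

Total ratio parts = 16. Expected numbers out of 96:
  cyanogenic: 96 × 9/16 = 54
  acyanogenic: 96 × 7/16 = 42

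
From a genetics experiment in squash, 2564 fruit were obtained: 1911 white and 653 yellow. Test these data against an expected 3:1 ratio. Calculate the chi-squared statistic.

0.300

Under the 3:1 hypothesis (Σ ratio = 4, N = 2564):
  white: 2564 × 3/4 = 1923
  yellow: 2564 × 1/4 = 641
χ² = Σ (O − E)² / E
  white: (1911 − 1923)² / 1923 = 0.0749
  yellow: (653 − 641)² / 641 = 0.2246
χ² = 0.0749 + 0.2246 = 0.2995 ≈ 0.300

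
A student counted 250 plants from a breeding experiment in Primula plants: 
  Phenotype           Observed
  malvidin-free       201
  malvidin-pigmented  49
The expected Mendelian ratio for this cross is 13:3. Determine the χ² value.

0.119

Total ratio parts = 16. Expected numbers out of 250:
  malvidin-free: 250 × 13/16 = 203.125
  malvidin-pigmented: 250 × 3/16 = 46.875
χ² = Σ (O − E)² / E
  malvidin-free: (201 − 203.125)² / 203.125 = 0.0222
  malvidin-pigmented: (49 − 46.875)² / 46.875 = 0.0963
χ² = 0.0222 + 0.0963 = 0.1185 ≈ 0.119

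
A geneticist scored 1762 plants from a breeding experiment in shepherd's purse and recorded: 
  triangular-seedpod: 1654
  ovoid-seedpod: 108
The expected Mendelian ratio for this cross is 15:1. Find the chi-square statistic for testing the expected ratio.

0.044

Expected counts for N = 1762 under a 15:1 ratio (total parts = 16):
  triangular-seedpod: 1762 × 15/16 = 1651.875
  ovoid-seedpod: 1762 × 1/16 = 110.125
χ² = Σ (O − E)² / E
  triangular-seedpod: (1654 − 1651.875)² / 1651.875 = 0.0027
  ovoid-seedpod: (108 − 110.125)² / 110.125 = 0.0410
χ² = 0.0027 + 0.0410 = 0.0437 ≈ 0.044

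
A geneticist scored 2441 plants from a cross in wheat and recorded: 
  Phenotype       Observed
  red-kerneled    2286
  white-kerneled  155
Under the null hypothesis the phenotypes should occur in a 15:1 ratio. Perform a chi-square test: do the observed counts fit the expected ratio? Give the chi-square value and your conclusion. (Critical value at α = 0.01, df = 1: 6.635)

0.042; consistent

Under the 15:1 hypothesis (Σ ratio = 16, N = 2441):
  red-kerneled: 2441 × 15/16 = 2288.4375
  white-kerneled: 2441 × 1/16 = 152.5625
χ² = Σ (O − E)² / E
  red-kerneled: (2286 − 2288.4375)² / 2288.4375 = 0.0026
  white-kerneled: (155 − 152.5625)² / 152.5625 = 0.0389
χ² = 0.0026 + 0.0389 = 0.0415 ≈ 0.042
Degrees of freedom = 2 − 1 = 1; critical value at α = 0.01 is 6.635.
Since 0.042 < 6.635, we fail to reject the null hypothesis — the data are consistent with the 15:1 ratio.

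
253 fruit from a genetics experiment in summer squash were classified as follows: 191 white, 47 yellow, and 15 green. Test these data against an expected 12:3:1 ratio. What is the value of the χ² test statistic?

Expected counts for N = 253 under a 12:3:1 ratio (total parts = 16):
  white: 253 × 12/16 = 189.75
  yellow: 253 × 3/16 = 47.4375
  green: 253 × 1/16 = 15.8125
χ² = Σ (O − E)² / E
  white: (191 − 189.75)² / 189.75 = 0.0082
  yellow: (47 − 47.4375)² / 47.4375 = 0.0040
  green: (15 − 15.8125)² / 15.8125 = 0.0417
χ² = 0.0082 + 0.0040 + 0.0417 = 0.0539 ≈ 0.054

0.054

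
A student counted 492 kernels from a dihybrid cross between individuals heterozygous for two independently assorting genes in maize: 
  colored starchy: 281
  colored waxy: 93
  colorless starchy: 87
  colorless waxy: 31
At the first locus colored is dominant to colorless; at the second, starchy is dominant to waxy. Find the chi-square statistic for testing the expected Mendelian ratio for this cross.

0.372

A dihybrid F₂ with independent assortment and complete dominance at both loci gives a 9:3:3:1 phenotypic ratio.
Total ratio parts = 16. Expected numbers out of 492:
  colored starchy: 492 × 9/16 = 276.75
  colored waxy: 492 × 3/16 = 92.25
  colorless starchy: 492 × 3/16 = 92.25
  colorless waxy: 492 × 1/16 = 30.75
χ² = Σ (O − E)² / E
  colored starchy: (281 − 276.75)² / 276.75 = 0.0653
  colored waxy: (93 − 92.25)² / 92.25 = 0.0061
  colorless starchy: (87 − 92.25)² / 92.25 = 0.2988
  colorless waxy: (31 − 30.75)² / 30.75 = 0.0020
χ² = 0.0653 + 0.0061 + 0.2988 + 0.0020 = 0.3722 ≈ 0.372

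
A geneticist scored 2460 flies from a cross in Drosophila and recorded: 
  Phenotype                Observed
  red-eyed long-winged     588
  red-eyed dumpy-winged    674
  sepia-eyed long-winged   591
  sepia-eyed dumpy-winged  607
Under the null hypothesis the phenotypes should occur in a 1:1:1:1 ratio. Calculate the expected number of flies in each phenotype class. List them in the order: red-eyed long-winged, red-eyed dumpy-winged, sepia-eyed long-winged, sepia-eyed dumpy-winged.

615, 615, 615, 615

Total ratio parts = 4. Expected numbers out of 2460:
  red-eyed long-winged: 2460 × 1/4 = 615
  red-eyed dumpy-winged: 2460 × 1/4 = 615
  sepia-eyed long-winged: 2460 × 1/4 = 615
  sepia-eyed dumpy-winged: 2460 × 1/4 = 615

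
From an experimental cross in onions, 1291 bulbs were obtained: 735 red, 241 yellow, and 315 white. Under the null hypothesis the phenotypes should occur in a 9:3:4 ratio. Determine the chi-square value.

Total ratio parts = 16. Expected numbers out of 1291:
  red: 1291 × 9/16 = 726.1875
  yellow: 1291 × 3/16 = 242.0625
  white: 1291 × 4/16 = 322.75
χ² = Σ (O − E)² / E
  red: (735 − 726.1875)² / 726.1875 = 0.1069
  yellow: (241 − 242.0625)² / 242.0625 = 0.0047
  white: (315 − 322.75)² / 322.75 = 0.1861
χ² = 0.1069 + 0.0047 + 0.1861 = 0.2977 ≈ 0.298

0.298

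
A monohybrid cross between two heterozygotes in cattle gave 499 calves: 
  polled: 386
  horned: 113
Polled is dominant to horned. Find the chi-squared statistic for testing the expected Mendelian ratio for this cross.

For a monohybrid cross between heterozygotes with complete dominance, the expected phenotypic ratio is 3:1.
Under the 3:1 hypothesis (Σ ratio = 4, N = 499):
  polled: 499 × 3/4 = 374.25
  horned: 499 × 1/4 = 124.75
χ² = Σ (O − E)² / E
  polled: (386 − 374.25)² / 374.25 = 0.3689
  horned: (113 − 124.75)² / 124.75 = 1.1067
χ² = 0.3689 + 1.1067 = 1.4756 ≈ 1.476

1.476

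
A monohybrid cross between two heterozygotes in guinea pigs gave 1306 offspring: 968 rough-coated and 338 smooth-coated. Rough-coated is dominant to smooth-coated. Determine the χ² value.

0.540

For a monohybrid cross between heterozygotes with complete dominance, the expected phenotypic ratio is 3:1.
Under the 3:1 hypothesis (Σ ratio = 4, N = 1306):
  rough-coated: 1306 × 3/4 = 979.5
  smooth-coated: 1306 × 1/4 = 326.5
χ² = Σ (O − E)² / E
  rough-coated: (968 − 979.5)² / 979.5 = 0.1350
  smooth-coated: (338 − 326.5)² / 326.5 = 0.4051
χ² = 0.1350 + 0.4051 = 0.5401 ≈ 0.540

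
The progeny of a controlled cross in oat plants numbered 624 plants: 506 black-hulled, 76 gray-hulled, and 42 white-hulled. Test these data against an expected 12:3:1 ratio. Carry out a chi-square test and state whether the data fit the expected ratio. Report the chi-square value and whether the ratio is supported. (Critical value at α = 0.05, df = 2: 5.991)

The 12:3:1 ratio has 16 parts, so with N = 624 the expected counts are:
  black-hulled: 624 × 12/16 = 468
  gray-hulled: 624 × 3/16 = 117
  white-hulled: 624 × 1/16 = 39
χ² = Σ (O − E)² / E
  black-hulled: (506 − 468)² / 468 = 3.0855
  gray-hulled: (76 − 117)² / 117 = 14.3675
  white-hulled: (42 − 39)² / 39 = 0.2308
χ² = 3.0855 + 14.3675 + 0.2308 = 17.6838 ≈ 17.684
Degrees of freedom = 3 − 1 = 2; critical value at α = 0.05 is 5.991.
Since 17.684 > 5.991, we reject the null hypothesis — the data do not fit the 12:3:1 ratio.

17.684; not consistent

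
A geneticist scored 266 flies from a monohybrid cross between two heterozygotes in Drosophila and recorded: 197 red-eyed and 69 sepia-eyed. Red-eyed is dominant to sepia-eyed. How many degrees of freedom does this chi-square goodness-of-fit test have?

For a monohybrid cross between heterozygotes with complete dominance, the expected phenotypic ratio is 3:1.
A goodness-of-fit test with 2 phenotype classes has df = 2 − 1 = 1.

1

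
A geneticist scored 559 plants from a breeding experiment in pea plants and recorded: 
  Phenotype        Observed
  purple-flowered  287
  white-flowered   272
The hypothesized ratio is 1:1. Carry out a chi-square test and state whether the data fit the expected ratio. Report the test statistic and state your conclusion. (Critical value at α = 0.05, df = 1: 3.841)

0.403; consistent

Under the 1:1 hypothesis (Σ ratio = 2, N = 559):
  purple-flowered: 559 × 1/2 = 279.5
  white-flowered: 559 × 1/2 = 279.5
χ² = Σ (O − E)² / E
  purple-flowered: (287 − 279.5)² / 279.5 = 0.2013
  white-flowered: (272 − 279.5)² / 279.5 = 0.2013
χ² = 0.2013 + 0.2013 = 0.4026 ≈ 0.403
Degrees of freedom = 2 − 1 = 1; critical value at α = 0.05 is 3.841.
Since 0.403 < 3.841, we fail to reject the null hypothesis — the data are consistent with the 1:1 ratio.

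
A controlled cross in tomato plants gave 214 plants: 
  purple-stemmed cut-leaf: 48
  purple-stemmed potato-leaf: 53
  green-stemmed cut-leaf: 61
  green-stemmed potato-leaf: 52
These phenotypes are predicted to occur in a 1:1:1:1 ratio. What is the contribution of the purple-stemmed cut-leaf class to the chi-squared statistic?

Expected counts for N = 214 under a 1:1:1:1 ratio (total parts = 4):
  purple-stemmed cut-leaf: 214 × 1/4 = 53.5
  purple-stemmed potato-leaf: 214 × 1/4 = 53.5
  green-stemmed cut-leaf: 214 × 1/4 = 53.5
  green-stemmed potato-leaf: 214 × 1/4 = 53.5
Contribution of purple-stemmed cut-leaf: (48 − 53.5)² / 53.5 = 0.5654

0.565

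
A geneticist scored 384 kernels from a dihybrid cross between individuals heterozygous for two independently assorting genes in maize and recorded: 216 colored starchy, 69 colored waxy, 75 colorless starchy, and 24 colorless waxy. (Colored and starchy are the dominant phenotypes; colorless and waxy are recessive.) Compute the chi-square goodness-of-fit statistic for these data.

0.250

A dihybrid F₂ with independent assortment and complete dominance at both loci gives a 9:3:3:1 phenotypic ratio.
Under the 9:3:3:1 hypothesis (Σ ratio = 16, N = 384):
  colored starchy: 384 × 9/16 = 216
  colored waxy: 384 × 3/16 = 72
  colorless starchy: 384 × 3/16 = 72
  colorless waxy: 384 × 1/16 = 24
χ² = Σ (O − E)² / E
  colored starchy: (216 − 216)² / 216 = 0.0000
  colored waxy: (69 − 72)² / 72 = 0.1250
  colorless starchy: (75 − 72)² / 72 = 0.1250
  colorless waxy: (24 − 24)² / 24 = 0.0000
χ² = 0.0000 + 0.1250 + 0.1250 + 0.0000 = 0.250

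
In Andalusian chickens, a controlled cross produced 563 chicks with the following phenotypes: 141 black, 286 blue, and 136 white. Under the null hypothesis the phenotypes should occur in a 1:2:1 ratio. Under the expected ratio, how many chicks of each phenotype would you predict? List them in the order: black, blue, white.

140.75, 281.5, 140.75

Under the 1:2:1 hypothesis (Σ ratio = 4, N = 563):
  black: 563 × 1/4 = 140.75
  blue: 563 × 2/4 = 281.5
  white: 563 × 1/4 = 140.75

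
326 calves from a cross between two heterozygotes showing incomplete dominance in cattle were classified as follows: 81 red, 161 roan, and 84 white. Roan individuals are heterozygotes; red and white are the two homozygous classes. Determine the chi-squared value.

0.104

With incomplete dominance, a heterozygote × heterozygote cross gives a 1:2:1 phenotypic ratio.
The 1:2:1 ratio has 4 parts, so with N = 326 the expected counts are:
  red: 326 × 1/4 = 81.5
  roan: 326 × 2/4 = 163
  white: 326 × 1/4 = 81.5
χ² = Σ (O − E)² / E
  red: (81 − 81.5)² / 81.5 = 0.0031
  roan: (161 − 163)² / 163 = 0.0245
  white: (84 − 81.5)² / 81.5 = 0.0767
χ² = 0.0031 + 0.0245 + 0.0767 = 0.1043 ≈ 0.104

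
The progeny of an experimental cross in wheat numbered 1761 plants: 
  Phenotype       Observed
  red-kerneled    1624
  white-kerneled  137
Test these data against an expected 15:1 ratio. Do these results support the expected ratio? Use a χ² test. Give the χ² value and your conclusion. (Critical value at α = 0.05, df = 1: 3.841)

Under the 15:1 hypothesis (Σ ratio = 16, N = 1761):
  red-kerneled: 1761 × 15/16 = 1650.9375
  white-kerneled: 1761 × 1/16 = 110.0625
χ² = Σ (O − E)² / E
  red-kerneled: (1624 − 1650.9375)² / 1650.9375 = 0.4395
  white-kerneled: (137 − 110.0625)² / 110.0625 = 6.5929
χ² = 0.4395 + 6.5929 = 7.0324 ≈ 7.032
Degrees of freedom = 2 − 1 = 1; critical value at α = 0.05 is 3.841.
Since 7.032 > 3.841, we reject the null hypothesis — the data do not fit the 15:1 ratio.

7.032; not consistent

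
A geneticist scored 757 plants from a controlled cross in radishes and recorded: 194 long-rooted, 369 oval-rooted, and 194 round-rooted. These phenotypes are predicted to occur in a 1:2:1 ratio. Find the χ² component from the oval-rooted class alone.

0.238

Expected counts for N = 757 under a 1:2:1 ratio (total parts = 4):
  long-rooted: 757 × 1/4 = 189.25
  oval-rooted: 757 × 2/4 = 378.5
  round-rooted: 757 × 1/4 = 189.25
Contribution of oval-rooted: (369 − 378.5)² / 378.5 = 0.2384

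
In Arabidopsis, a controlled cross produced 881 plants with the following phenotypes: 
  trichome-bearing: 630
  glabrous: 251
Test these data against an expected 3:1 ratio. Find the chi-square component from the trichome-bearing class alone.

Total ratio parts = 4. Expected numbers out of 881:
  trichome-bearing: 881 × 3/4 = 660.75
  glabrous: 881 × 1/4 = 220.25
Contribution of trichome-bearing: (630 − 660.75)² / 660.75 = 1.4310

1.431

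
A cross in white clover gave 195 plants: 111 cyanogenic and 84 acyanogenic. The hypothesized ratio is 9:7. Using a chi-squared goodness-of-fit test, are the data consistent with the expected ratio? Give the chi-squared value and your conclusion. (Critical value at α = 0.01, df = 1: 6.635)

The 9:7 ratio has 16 parts, so with N = 195 the expected counts are:
  cyanogenic: 195 × 9/16 = 109.6875
  acyanogenic: 195 × 7/16 = 85.3125
χ² = Σ (O − E)² / E
  cyanogenic: (111 − 109.6875)² / 109.6875 = 0.0157
  acyanogenic: (84 − 85.3125)² / 85.3125 = 0.0202
χ² = 0.0157 + 0.0202 = 0.0359 ≈ 0.036
Degrees of freedom = 2 − 1 = 1; critical value at α = 0.01 is 6.635.
Since 0.036 < 6.635, we fail to reject the null hypothesis — the data are consistent with the 9:7 ratio.

0.036; consistent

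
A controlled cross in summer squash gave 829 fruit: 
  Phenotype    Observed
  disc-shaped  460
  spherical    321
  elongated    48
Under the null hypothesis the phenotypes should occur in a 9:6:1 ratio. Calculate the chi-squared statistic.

Expected counts for N = 829 under a 9:6:1 ratio (total parts = 16):
  disc-shaped: 829 × 9/16 = 466.3125
  spherical: 829 × 6/16 = 310.875
  elongated: 829 × 1/16 = 51.8125
χ² = Σ (O − E)² / E
  disc-shaped: (460 − 466.3125)² / 466.3125 = 0.0855
  spherical: (321 − 310.875)² / 310.875 = 0.3298
  elongated: (48 − 51.8125)² / 51.8125 = 0.2805
χ² = 0.0855 + 0.3298 + 0.2805 = 0.6958 ≈ 0.696

0.696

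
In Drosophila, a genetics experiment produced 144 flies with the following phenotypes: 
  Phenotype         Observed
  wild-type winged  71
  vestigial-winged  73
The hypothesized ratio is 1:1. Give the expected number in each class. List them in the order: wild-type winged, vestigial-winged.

Under the 1:1 hypothesis (Σ ratio = 2, N = 144):
  wild-type winged: 144 × 1/2 = 72
  vestigial-winged: 144 × 1/2 = 72

72, 72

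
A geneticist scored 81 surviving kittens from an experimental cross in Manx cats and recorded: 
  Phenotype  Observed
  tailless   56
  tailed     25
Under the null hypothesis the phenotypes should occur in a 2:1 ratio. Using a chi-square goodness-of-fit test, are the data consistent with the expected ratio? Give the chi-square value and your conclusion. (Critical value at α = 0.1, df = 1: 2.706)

0.222; consistent

The 2:1 ratio has 3 parts, so with N = 81 the expected counts are:
  tailless: 81 × 2/3 = 54
  tailed: 81 × 1/3 = 27
χ² = Σ (O − E)² / E
  tailless: (56 − 54)² / 54 = 0.0741
  tailed: (25 − 27)² / 27 = 0.1481
χ² = 0.0741 + 0.1481 = 0.2222 ≈ 0.222
Degrees of freedom = 2 − 1 = 1; critical value at α = 0.1 is 2.706.
Since 0.222 < 2.706, we fail to reject the null hypothesis — the data are consistent with the 2:1 ratio.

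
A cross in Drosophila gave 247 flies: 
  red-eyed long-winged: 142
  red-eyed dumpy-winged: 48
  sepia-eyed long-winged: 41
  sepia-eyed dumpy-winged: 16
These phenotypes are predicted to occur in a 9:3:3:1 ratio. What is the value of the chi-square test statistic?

0.759

Under the 9:3:3:1 hypothesis (Σ ratio = 16, N = 247):
  red-eyed long-winged: 247 × 9/16 = 138.9375
  red-eyed dumpy-winged: 247 × 3/16 = 46.3125
  sepia-eyed long-winged: 247 × 3/16 = 46.3125
  sepia-eyed dumpy-winged: 247 × 1/16 = 15.4375
χ² = Σ (O − E)² / E
  red-eyed long-winged: (142 − 138.9375)² / 138.9375 = 0.0675
  red-eyed dumpy-winged: (48 − 46.3125)² / 46.3125 = 0.0615
  sepia-eyed long-winged: (41 − 46.3125)² / 46.3125 = 0.6094
  sepia-eyed dumpy-winged: (16 − 15.4375)² / 15.4375 = 0.0205
χ² = 0.0675 + 0.0615 + 0.6094 + 0.0205 = 0.7589 ≈ 0.759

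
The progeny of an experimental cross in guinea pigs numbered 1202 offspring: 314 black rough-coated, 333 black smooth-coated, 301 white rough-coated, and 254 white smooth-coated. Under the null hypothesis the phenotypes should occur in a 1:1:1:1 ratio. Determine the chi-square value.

Total ratio parts = 4. Expected numbers out of 1202:
  black rough-coated: 1202 × 1/4 = 300.5
  black smooth-coated: 1202 × 1/4 = 300.5
  white rough-coated: 1202 × 1/4 = 300.5
  white smooth-coated: 1202 × 1/4 = 300.5
χ² = Σ (O − E)² / E
  black rough-coated: (314 − 300.5)² / 300.5 = 0.6065
  black smooth-coated: (333 − 300.5)² / 300.5 = 3.5150
  white rough-coated: (301 − 300.5)² / 300.5 = 0.0008
  white smooth-coated: (254 − 300.5)² / 300.5 = 7.1955
χ² = 0.6065 + 3.5150 + 0.0008 + 7.1955 = 11.3178 ≈ 11.318

11.318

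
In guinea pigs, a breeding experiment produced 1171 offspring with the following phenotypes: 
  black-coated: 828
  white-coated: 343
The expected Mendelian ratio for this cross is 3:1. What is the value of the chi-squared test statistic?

11.500

Total ratio parts = 4. Expected numbers out of 1171:
  black-coated: 1171 × 3/4 = 878.25
  white-coated: 1171 × 1/4 = 292.75
χ² = Σ (O − E)² / E
  black-coated: (828 − 878.25)² / 878.25 = 2.8751
  white-coated: (343 − 292.75)² / 292.75 = 8.6253
χ² = 2.8751 + 8.6253 = 11.5004 ≈ 11.500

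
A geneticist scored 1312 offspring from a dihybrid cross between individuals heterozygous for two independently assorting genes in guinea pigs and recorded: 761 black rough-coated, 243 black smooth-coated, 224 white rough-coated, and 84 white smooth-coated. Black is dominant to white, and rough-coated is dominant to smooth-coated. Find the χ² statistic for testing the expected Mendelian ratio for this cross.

A dihybrid F₂ with independent assortment and complete dominance at both loci gives a 9:3:3:1 phenotypic ratio.
Expected counts for N = 1312 under a 9:3:3:1 ratio (total parts = 16):
  black rough-coated: 1312 × 9/16 = 738
  black smooth-coated: 1312 × 3/16 = 246
  white rough-coated: 1312 × 3/16 = 246
  white smooth-coated: 1312 × 1/16 = 82
χ² = Σ (O − E)² / E
  black rough-coated: (761 − 738)² / 738 = 0.7168
  black smooth-coated: (243 − 246)² / 246 = 0.0366
  white rough-coated: (224 − 246)² / 246 = 1.9675
  white smooth-coated: (84 − 82)² / 82 = 0.0488
χ² = 0.7168 + 0.0366 + 1.9675 + 0.0488 = 2.7697 ≈ 2.770

2.770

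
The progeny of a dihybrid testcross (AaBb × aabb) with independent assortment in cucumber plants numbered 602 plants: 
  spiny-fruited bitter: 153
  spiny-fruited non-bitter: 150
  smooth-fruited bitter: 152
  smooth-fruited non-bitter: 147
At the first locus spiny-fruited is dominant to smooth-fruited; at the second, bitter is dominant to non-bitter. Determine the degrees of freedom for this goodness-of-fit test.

3

A dihybrid testcross with independent assortment gives a 1:1:1:1 ratio.
A goodness-of-fit test with 4 phenotype classes has df = 4 − 1 = 3.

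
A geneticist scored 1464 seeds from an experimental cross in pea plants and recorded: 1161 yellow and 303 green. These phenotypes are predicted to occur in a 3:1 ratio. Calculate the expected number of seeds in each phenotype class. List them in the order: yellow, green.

Expected counts for N = 1464 under a 3:1 ratio (total parts = 4):
  yellow: 1464 × 3/4 = 1098
  green: 1464 × 1/4 = 366

1098, 366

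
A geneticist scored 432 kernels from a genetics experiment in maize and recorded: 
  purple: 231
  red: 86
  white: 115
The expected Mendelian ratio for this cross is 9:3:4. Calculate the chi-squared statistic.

Under the 9:3:4 hypothesis (Σ ratio = 16, N = 432):
  purple: 432 × 9/16 = 243
  red: 432 × 3/16 = 81
  white: 432 × 4/16 = 108
χ² = Σ (O − E)² / E
  purple: (231 − 243)² / 243 = 0.5926
  red: (86 − 81)² / 81 = 0.3086
  white: (115 − 108)² / 108 = 0.4537
χ² = 0.5926 + 0.3086 + 0.4537 = 1.3549 ≈ 1.355

1.355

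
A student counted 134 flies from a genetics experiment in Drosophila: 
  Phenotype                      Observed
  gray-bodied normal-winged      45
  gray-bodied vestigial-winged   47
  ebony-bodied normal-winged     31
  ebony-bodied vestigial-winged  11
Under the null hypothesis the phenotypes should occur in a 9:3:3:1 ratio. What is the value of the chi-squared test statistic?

Expected counts for N = 134 under a 9:3:3:1 ratio (total parts = 16):
  gray-bodied normal-winged: 134 × 9/16 = 75.375
  gray-bodied vestigial-winged: 134 × 3/16 = 25.125
  ebony-bodied normal-winged: 134 × 3/16 = 25.125
  ebony-bodied vestigial-winged: 134 × 1/16 = 8.375
χ² = Σ (O − E)² / E
  gray-bodied normal-winged: (45 − 75.375)² / 75.375 = 12.2407
  gray-bodied vestigial-winged: (47 − 25.125)² / 25.125 = 19.0454
  ebony-bodied normal-winged: (31 − 25.125)² / 25.125 = 1.3738
  ebony-bodied vestigial-winged: (11 − 8.375)² / 8.375 = 0.8228
χ² = 12.2407 + 19.0454 + 1.3738 + 0.8228 = 33.4827 ≈ 33.483

33.483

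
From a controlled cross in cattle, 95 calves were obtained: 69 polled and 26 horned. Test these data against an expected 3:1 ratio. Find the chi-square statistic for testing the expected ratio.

0.284

The 3:1 ratio has 4 parts, so with N = 95 the expected counts are:
  polled: 95 × 3/4 = 71.25
  horned: 95 × 1/4 = 23.75
χ² = Σ (O − E)² / E
  polled: (69 − 71.25)² / 71.25 = 0.0711
  horned: (26 − 23.75)² / 23.75 = 0.2132
χ² = 0.0711 + 0.2132 = 0.2843 ≈ 0.284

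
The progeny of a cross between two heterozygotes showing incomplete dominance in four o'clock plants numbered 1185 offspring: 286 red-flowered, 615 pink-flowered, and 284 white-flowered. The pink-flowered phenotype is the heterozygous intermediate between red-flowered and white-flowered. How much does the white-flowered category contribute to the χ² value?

0.507

With incomplete dominance, a heterozygote × heterozygote cross gives a 1:2:1 phenotypic ratio.
Under the 1:2:1 hypothesis (Σ ratio = 4, N = 1185):
  red-flowered: 1185 × 1/4 = 296.25
  pink-flowered: 1185 × 2/4 = 592.5
  white-flowered: 1185 × 1/4 = 296.25
Contribution of white-flowered: (284 − 296.25)² / 296.25 = 0.5065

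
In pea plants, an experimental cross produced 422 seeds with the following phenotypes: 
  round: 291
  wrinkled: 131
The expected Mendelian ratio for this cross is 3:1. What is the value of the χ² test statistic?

Total ratio parts = 4. Expected numbers out of 422:
  round: 422 × 3/4 = 316.5
  wrinkled: 422 × 1/4 = 105.5
χ² = Σ (O − E)² / E
  round: (291 − 316.5)² / 316.5 = 2.0545
  wrinkled: (131 − 105.5)² / 105.5 = 6.1635
χ² = 2.0545 + 6.1635 = 8.218

8.218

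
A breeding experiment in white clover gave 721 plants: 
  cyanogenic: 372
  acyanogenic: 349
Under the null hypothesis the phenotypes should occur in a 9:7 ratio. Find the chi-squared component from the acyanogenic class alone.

The 9:7 ratio has 16 parts, so with N = 721 the expected counts are:
  cyanogenic: 721 × 9/16 = 405.5625
  acyanogenic: 721 × 7/16 = 315.4375
Contribution of acyanogenic: (349 − 315.4375)² / 315.4375 = 3.5710

3.571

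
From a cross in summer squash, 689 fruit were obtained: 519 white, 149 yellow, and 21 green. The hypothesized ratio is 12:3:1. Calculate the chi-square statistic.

14.352

Under the 12:3:1 hypothesis (Σ ratio = 16, N = 689):
  white: 689 × 12/16 = 516.75
  yellow: 689 × 3/16 = 129.1875
  green: 689 × 1/16 = 43.0625
χ² = Σ (O − E)² / E
  white: (519 − 516.75)² / 516.75 = 0.0098
  yellow: (149 − 129.1875)² / 129.1875 = 3.0385
  green: (21 − 43.0625)² / 43.0625 = 11.3034
χ² = 0.0098 + 3.0385 + 11.3034 = 14.3517 ≈ 14.352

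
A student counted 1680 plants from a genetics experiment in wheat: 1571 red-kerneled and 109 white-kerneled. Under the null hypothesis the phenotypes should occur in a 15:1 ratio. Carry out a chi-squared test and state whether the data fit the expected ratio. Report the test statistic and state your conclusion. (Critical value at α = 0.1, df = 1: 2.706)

0.163; consistent

The 15:1 ratio has 16 parts, so with N = 1680 the expected counts are:
  red-kerneled: 1680 × 15/16 = 1575
  white-kerneled: 1680 × 1/16 = 105
χ² = Σ (O − E)² / E
  red-kerneled: (1571 − 1575)² / 1575 = 0.0102
  white-kerneled: (109 − 105)² / 105 = 0.1524
χ² = 0.0102 + 0.1524 = 0.1626 ≈ 0.163
Degrees of freedom = 2 − 1 = 1; critical value at α = 0.1 is 2.706.
Since 0.163 < 2.706, we fail to reject the null hypothesis — the data are consistent with the 15:1 ratio.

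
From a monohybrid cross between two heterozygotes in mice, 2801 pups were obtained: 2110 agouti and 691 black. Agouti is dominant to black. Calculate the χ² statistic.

For a monohybrid cross between heterozygotes with complete dominance, the expected phenotypic ratio is 3:1.
The 3:1 ratio has 4 parts, so with N = 2801 the expected counts are:
  agouti: 2801 × 3/4 = 2100.75
  black: 2801 × 1/4 = 700.25
χ² = Σ (O − E)² / E
  agouti: (2110 − 2100.75)² / 2100.75 = 0.0407
  black: (691 − 700.25)² / 700.25 = 0.1222
χ² = 0.0407 + 0.1222 = 0.1629 ≈ 0.163

0.163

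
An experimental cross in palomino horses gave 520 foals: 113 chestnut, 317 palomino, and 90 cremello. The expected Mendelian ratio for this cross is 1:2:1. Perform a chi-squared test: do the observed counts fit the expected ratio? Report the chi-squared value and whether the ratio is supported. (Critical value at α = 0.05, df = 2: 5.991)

Expected counts for N = 520 under a 1:2:1 ratio (total parts = 4):
  chestnut: 520 × 1/4 = 130
  palomino: 520 × 2/4 = 260
  cremello: 520 × 1/4 = 130
χ² = Σ (O − E)² / E
  chestnut: (113 − 130)² / 130 = 2.2231
  palomino: (317 − 260)² / 260 = 12.4962
  cremello: (90 − 130)² / 130 = 12.3077
χ² = 2.2231 + 12.4962 + 12.3077 = 27.027
Degrees of freedom = 3 − 1 = 2; critical value at α = 0.05 is 5.991.
Since 27.027 > 5.991, we reject the null hypothesis — the data do not fit the 1:2:1 ratio.

27.027; not consistent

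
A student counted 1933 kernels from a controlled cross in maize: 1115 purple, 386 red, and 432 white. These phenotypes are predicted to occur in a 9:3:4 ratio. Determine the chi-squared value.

7.672

Total ratio parts = 16. Expected numbers out of 1933:
  purple: 1933 × 9/16 = 1087.3125
  red: 1933 × 3/16 = 362.4375
  white: 1933 × 4/16 = 483.25
χ² = Σ (O − E)² / E
  purple: (1115 − 1087.3125)² / 1087.3125 = 0.7050
  red: (386 − 362.4375)² / 362.4375 = 1.5318
  white: (432 − 483.25)² / 483.25 = 5.4352
χ² = 0.7050 + 1.5318 + 5.4352 = 7.672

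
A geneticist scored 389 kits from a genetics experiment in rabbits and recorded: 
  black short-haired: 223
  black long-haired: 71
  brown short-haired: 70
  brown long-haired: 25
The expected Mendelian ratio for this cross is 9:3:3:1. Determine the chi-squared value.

0.269

Expected counts for N = 389 under a 9:3:3:1 ratio (total parts = 16):
  black short-haired: 389 × 9/16 = 218.8125
  black long-haired: 389 × 3/16 = 72.9375
  brown short-haired: 389 × 3/16 = 72.9375
  brown long-haired: 389 × 1/16 = 24.3125
χ² = Σ (O − E)² / E
  black short-haired: (223 − 218.8125)² / 218.8125 = 0.0801
  black long-haired: (71 − 72.9375)² / 72.9375 = 0.0515
  brown short-haired: (70 − 72.9375)² / 72.9375 = 0.1183
  brown long-haired: (25 − 24.3125)² / 24.3125 = 0.0194
χ² = 0.0801 + 0.0515 + 0.1183 + 0.0194 = 0.2693 ≈ 0.269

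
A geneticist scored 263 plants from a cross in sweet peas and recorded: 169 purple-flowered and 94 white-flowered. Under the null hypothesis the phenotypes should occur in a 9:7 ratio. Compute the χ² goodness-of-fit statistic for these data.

Expected counts for N = 263 under a 9:7 ratio (total parts = 16):
  purple-flowered: 263 × 9/16 = 147.9375
  white-flowered: 263 × 7/16 = 115.0625
χ² = Σ (O − E)² / E
  purple-flowered: (169 − 147.9375)² / 147.9375 = 2.9988
  white-flowered: (94 − 115.0625)² / 115.0625 = 3.8555
χ² = 2.9988 + 3.8555 = 6.8543 ≈ 6.854

6.854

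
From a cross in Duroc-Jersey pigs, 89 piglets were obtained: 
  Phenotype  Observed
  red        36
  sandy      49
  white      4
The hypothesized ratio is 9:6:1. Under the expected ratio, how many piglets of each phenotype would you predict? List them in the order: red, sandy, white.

50.0625, 33.375, 5.5625

Total ratio parts = 16. Expected numbers out of 89:
  red: 89 × 9/16 = 50.0625
  sandy: 89 × 6/16 = 33.375
  white: 89 × 1/16 = 5.5625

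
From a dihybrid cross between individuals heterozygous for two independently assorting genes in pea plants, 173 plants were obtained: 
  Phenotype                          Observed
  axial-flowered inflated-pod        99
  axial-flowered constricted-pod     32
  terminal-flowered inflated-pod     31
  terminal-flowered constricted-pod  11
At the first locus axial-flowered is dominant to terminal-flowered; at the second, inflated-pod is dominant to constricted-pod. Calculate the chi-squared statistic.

0.102

A dihybrid F₂ with independent assortment and complete dominance at both loci gives a 9:3:3:1 phenotypic ratio.
Under the 9:3:3:1 hypothesis (Σ ratio = 16, N = 173):
  axial-flowered inflated-pod: 173 × 9/16 = 97.3125
  axial-flowered constricted-pod: 173 × 3/16 = 32.4375
  terminal-flowered inflated-pod: 173 × 3/16 = 32.4375
  terminal-flowered constricted-pod: 173 × 1/16 = 10.8125
χ² = Σ (O − E)² / E
  axial-flowered inflated-pod: (99 − 97.3125)² / 97.3125 = 0.0293
  axial-flowered constricted-pod: (32 − 32.4375)² / 32.4375 = 0.0059
  terminal-flowered inflated-pod: (31 − 32.4375)² / 32.4375 = 0.0637
  terminal-flowered constricted-pod: (11 − 10.8125)² / 10.8125 = 0.0033
χ² = 0.0293 + 0.0059 + 0.0637 + 0.0033 = 0.1022 ≈ 0.102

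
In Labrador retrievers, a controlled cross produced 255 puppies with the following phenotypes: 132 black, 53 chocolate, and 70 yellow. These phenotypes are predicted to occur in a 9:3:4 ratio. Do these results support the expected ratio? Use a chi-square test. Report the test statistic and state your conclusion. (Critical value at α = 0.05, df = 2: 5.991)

2.088; consistent

Total ratio parts = 16. Expected numbers out of 255:
  black: 255 × 9/16 = 143.4375
  chocolate: 255 × 3/16 = 47.8125
  yellow: 255 × 4/16 = 63.75
χ² = Σ (O − E)² / E
  black: (132 − 143.4375)² / 143.4375 = 0.9120
  chocolate: (53 − 47.8125)² / 47.8125 = 0.5628
  yellow: (70 − 63.75)² / 63.75 = 0.6127
χ² = 0.9120 + 0.5628 + 0.6127 = 2.0875 ≈ 2.088
Degrees of freedom = 3 − 1 = 2; critical value at α = 0.05 is 5.991.
Since 2.088 < 5.991, we fail to reject the null hypothesis — the data are consistent with the 9:3:4 ratio.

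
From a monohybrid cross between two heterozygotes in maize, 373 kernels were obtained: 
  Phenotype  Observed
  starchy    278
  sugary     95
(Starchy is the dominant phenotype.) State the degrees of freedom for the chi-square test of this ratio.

1

For a monohybrid cross between heterozygotes with complete dominance, the expected phenotypic ratio is 3:1.
A goodness-of-fit test with 2 phenotype classes has df = 2 − 1 = 1.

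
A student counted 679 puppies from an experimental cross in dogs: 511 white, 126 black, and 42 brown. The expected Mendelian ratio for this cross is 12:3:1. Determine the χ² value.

Under the 12:3:1 hypothesis (Σ ratio = 16, N = 679):
  white: 679 × 12/16 = 509.25
  black: 679 × 3/16 = 127.3125
  brown: 679 × 1/16 = 42.4375
χ² = Σ (O − E)² / E
  white: (511 − 509.25)² / 509.25 = 0.0060
  black: (126 − 127.3125)² / 127.3125 = 0.0135
  brown: (42 − 42.4375)² / 42.4375 = 0.0045
χ² = 0.0060 + 0.0135 + 0.0045 = 0.024

0.024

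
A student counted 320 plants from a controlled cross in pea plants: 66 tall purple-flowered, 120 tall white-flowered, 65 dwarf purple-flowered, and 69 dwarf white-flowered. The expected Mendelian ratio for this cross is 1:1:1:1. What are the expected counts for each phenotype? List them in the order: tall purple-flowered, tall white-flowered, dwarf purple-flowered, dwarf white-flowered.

Under the 1:1:1:1 hypothesis (Σ ratio = 4, N = 320):
  tall purple-flowered: 320 × 1/4 = 80
  tall white-flowered: 320 × 1/4 = 80
  dwarf purple-flowered: 320 × 1/4 = 80
  dwarf white-flowered: 320 × 1/4 = 80

80, 80, 80, 80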